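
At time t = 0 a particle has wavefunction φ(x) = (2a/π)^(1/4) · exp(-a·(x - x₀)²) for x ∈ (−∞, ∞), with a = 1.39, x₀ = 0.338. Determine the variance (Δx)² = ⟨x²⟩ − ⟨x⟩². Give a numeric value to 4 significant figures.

0.1799

Compute ⟨x⟩ and ⟨x²⟩ separately, then (Δx)² = ⟨x²⟩ − ⟨x⟩².
Gaussian moments (u = x − x₀): ∫u^(2j)·e^(−2au²) du = (2j−1)!!/(4a)^j · √(π/(2a)), odd powers integrate to 0; here √(π/(2a)) = 1.0630.
⟨x⟩ = 0.33800 and ⟨x²⟩ = 0.29410.
(Δx)² = 0.29410 − (0.33800)² = 0.17986.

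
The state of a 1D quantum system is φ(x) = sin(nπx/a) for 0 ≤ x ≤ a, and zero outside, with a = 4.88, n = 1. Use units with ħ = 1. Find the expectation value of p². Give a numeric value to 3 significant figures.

0.414

p² φ = −ħ² d²φ/dx²; ⟨p²⟩ = −ħ² ∫ φ*·φ'' dx / ∫|φ|² dx.
d/dx sin(nπx/a) = (nπ/a)·cos(nπx/a) and d²/dx² sin(nπx/a) = −(nπ/a)²·sin(nπx/a); on 0 ≤ x ≤ a, ∫sin²(nπx/a) dx = a/2 and ∫sin(nπx/a)·cos(nπx/a) dx = 0.
State is unnormalized: ∫|φ|² dx = 2.4400, and ∫φ*·(−ħ² φ'') dx = 1.0112, so ⟨p²⟩ = 1.0112 / 2.4400.
⟨p²⟩ = 0.41444.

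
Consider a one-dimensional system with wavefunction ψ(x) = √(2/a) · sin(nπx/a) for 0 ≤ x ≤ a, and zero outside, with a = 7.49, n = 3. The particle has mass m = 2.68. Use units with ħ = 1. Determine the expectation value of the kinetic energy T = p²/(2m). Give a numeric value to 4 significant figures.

T = −(ħ²/2m) d²/dx², so ⟨T⟩ = −(ħ²/2m) ∫ ψ*·ψ'' dx; with m = 2.68.
d/dx sin(nπx/a) = (nπ/a)·cos(nπx/a) and d²/dx² sin(nπx/a) = −(nπ/a)²·sin(nπx/a); on 0 ≤ x ≤ a, ∫sin²(nπx/a) dx = a/2 and ∫sin(nπx/a)·cos(nπx/a) dx = 0.
⟨T⟩ = 0.29540.

0.2954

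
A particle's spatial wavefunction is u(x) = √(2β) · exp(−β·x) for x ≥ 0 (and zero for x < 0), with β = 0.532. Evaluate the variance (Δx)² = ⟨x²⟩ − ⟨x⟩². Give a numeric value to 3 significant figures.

0.883

Compute ⟨x⟩ and ⟨x²⟩ separately, then (Δx)² = ⟨x²⟩ − ⟨x⟩².
Every integrand reduces to terms xʲ·e^(−2βx) on [0, ∞); use ∫₀^∞ xʲ·e^(−2βx) dx = j!/(2β)^(j+1).
⟨x⟩ = 0.93985 and ⟨x²⟩ = 1.7666.
(Δx)² = 1.7666 − (0.93985)² = 0.88332.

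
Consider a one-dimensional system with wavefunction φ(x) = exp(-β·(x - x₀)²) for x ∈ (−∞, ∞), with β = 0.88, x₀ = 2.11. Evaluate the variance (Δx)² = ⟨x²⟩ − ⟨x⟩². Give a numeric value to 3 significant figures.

0.284

Compute ⟨x⟩ and ⟨x²⟩ separately, then (Δx)² = ⟨x²⟩ − ⟨x⟩².
Gaussian moments (u = x − x₀): ∫u^(2j)·e^(−2βu²) du = (2j−1)!!/(4β)^j · √(π/(2β)), odd powers integrate to 0; here √(π/(2β)) = 1.3360.
Normalization: ∫|φ|² dx = 1.3360.
⟨x⟩ = 2.1100 and ⟨x²⟩ = 4.7362.
(Δx)² = 4.7362 − (2.1100)² = 0.28409.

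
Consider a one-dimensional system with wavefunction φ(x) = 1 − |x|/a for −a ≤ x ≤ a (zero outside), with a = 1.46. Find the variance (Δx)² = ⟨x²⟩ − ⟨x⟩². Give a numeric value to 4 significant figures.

Compute ⟨x⟩ and ⟨x²⟩ separately, then (Δx)² = ⟨x²⟩ − ⟨x⟩².
φ is even, so ∫ over [−a, a] = 2∫₀ᵃ with φ = 1 − x/a there: ∫₀ᵃ (1 − x/a)² dx = a/3, ∫₀ᵃ x²(1 − x/a)² dx = a³/30, ∫₀ᵃ x⁴(1 − x/a)² dx = a⁵/105.
Normalization: ∫|φ|² dx = 0.97333.
⟨x⟩ = 0.0000 and ⟨x²⟩ = 0.21316.
(Δx)² = 0.21316 − (0.0000)² = 0.21316.

0.2132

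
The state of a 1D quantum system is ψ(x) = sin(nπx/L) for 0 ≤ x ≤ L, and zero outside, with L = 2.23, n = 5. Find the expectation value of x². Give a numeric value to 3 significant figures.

⟨x²⟩ = ∫ x²·|ψ|² dx / ∫|ψ|² dx (integrals over the domain).
With sin²θ = (1 − cos2θ)/2 on 0 ≤ x ≤ L: ∫sin²(nπx/L) dx = L/2, ∫x·sin²(nπx/L) dx = L²/4, ∫x²·sin²(nπx/L) dx = L³·(1/6 − 1/(4n²π²)); higher powers xᵏ the same way, integrating xᵏ·cos(2nπx/L) by parts.
State is unnormalized: ∫|ψ|² dx = 1.1150, and ∫ψ*·x²·ψ dx = 1.8370, so ⟨x²⟩ = 1.8370 / 1.1150.
⟨x²⟩ = 1.6476.

1.65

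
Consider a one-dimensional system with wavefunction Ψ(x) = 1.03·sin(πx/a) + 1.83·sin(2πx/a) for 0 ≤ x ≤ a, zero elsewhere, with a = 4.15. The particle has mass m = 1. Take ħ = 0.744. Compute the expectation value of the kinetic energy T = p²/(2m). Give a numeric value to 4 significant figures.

T = −(ħ²/2m) d²/dx², so ⟨T⟩ = −(ħ²/2m) ∫ Ψ*·Ψ'' dx / ∫|Ψ|² dx; with m = 1.
d²/dx² sin(jπx/a) = −(jπ/a)²·sin(jπx/a); on 0 ≤ x ≤ a, ∫sin²(jπx/a) dx = a/2 and ∫sin(jπx/a)·sin(lπx/a) dx = 0 for j ≠ l, so only diagonal terms survive in ∫|Ψ|² and ∫Ψ·Ψ″; ∫Ψ·Ψ′ dx = [Ψ²/2] between the walls = 0.
State is unnormalized: ∫|Ψ|² dx = 9.1503, and ∫Ψ*·(−ħ²/2m · Ψ'') dx = 4.7577, so ⟨T⟩ = 4.7577 / 9.1503.
⟨T⟩ = 0.51995.

0.5200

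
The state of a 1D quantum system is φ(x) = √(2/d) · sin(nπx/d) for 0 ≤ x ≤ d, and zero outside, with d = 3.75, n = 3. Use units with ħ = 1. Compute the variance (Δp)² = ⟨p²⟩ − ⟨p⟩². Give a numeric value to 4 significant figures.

6.317

Compute ⟨p⟩ and ⟨p²⟩ separately; (Δp)² = ⟨p²⟩ − ⟨p⟩².
d/dx sin(nπx/d) = (nπ/d)·cos(nπx/d) and d²/dx² sin(nπx/d) = −(nπ/d)²·sin(nπx/d); on 0 ≤ x ≤ d, ∫sin²(nπx/d) dx = d/2 and ∫sin(nπx/d)·cos(nπx/d) dx = 0.
⟨p⟩ = 0.0000 and ⟨p²⟩ = 6.3165.
(Δp)² = 6.3165 − (0.0000)² = 6.3165.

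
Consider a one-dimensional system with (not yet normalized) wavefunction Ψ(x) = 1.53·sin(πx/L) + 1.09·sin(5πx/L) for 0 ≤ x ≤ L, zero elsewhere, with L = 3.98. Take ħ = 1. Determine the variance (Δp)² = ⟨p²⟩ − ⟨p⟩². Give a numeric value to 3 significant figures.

5.66

Compute ⟨p⟩ and ⟨p²⟩ separately; (Δp)² = ⟨p²⟩ − ⟨p⟩².
d²/dx² sin(jπx/L) = −(jπ/L)²·sin(jπx/L); on 0 ≤ x ≤ L, ∫sin²(jπx/L) dx = L/2 and ∫sin(jπx/L)·sin(lπx/L) dx = 0 for j ≠ l, so only diagonal terms survive in ∫|Ψ|² and ∫Ψ·Ψ″; ∫Ψ·Ψ′ dx = [Ψ²/2] between the walls = 0.
Normalization: ∫|Ψ|² dx = 7.0227.
⟨p⟩ = 0.0000 and ⟨p²⟩ = 5.6574.
(Δp)² = 5.6574 − (0.0000)² = 5.6574.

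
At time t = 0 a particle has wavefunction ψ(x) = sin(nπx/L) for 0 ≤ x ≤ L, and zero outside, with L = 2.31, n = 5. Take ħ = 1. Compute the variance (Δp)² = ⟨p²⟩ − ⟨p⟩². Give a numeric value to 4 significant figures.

Compute ⟨p⟩ and ⟨p²⟩ separately; (Δp)² = ⟨p²⟩ − ⟨p⟩².
d/dx sin(nπx/L) = (nπ/L)·cos(nπx/L) and d²/dx² sin(nπx/L) = −(nπ/L)²·sin(nπx/L); on 0 ≤ x ≤ L, ∫sin²(nπx/L) dx = L/2 and ∫sin(nπx/L)·cos(nπx/L) dx = 0.
Normalization: ∫|ψ|² dx = 1.1550.
⟨p⟩ = 0.0000 and ⟨p²⟩ = 46.240.
(Δp)² = 46.240 − (0.0000)² = 46.240.

46.24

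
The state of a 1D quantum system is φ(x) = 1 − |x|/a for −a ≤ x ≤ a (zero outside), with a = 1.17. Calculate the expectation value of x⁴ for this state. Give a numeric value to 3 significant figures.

⟨x⁴⟩ = ∫ x⁴·|φ|² dx / ∫|φ|² dx (integrals over the domain).
φ is even, so ∫ over [−a, a] = 2∫₀ᵃ with φ = 1 − x/a there: ∫₀ᵃ (1 − x/a)² dx = a/3, ∫₀ᵃ x²(1 − x/a)² dx = a³/30, ∫₀ᵃ x⁴(1 − x/a)² dx = a⁵/105.
State is unnormalized: ∫|φ|² dx = 0.78000, and ∫φ*·x⁴·φ dx = 0.041761, so ⟨x⁴⟩ = 0.041761 / 0.78000.
⟨x⁴⟩ = 0.053540.

0.0535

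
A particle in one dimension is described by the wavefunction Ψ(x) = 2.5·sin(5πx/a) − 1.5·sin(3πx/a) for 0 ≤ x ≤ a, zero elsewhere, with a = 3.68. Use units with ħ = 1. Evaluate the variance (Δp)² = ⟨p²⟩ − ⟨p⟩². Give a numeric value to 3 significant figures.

15.1

Compute ⟨p⟩ and ⟨p²⟩ separately; (Δp)² = ⟨p²⟩ − ⟨p⟩².
d²/dx² sin(jπx/a) = −(jπ/a)²·sin(jπx/a); on 0 ≤ x ≤ a, ∫sin²(jπx/a) dx = a/2 and ∫sin(jπx/a)·sin(lπx/a) dx = 0 for j ≠ l, so only diagonal terms survive in ∫|Ψ|² and ∫Ψ·Ψ″; ∫Ψ·Ψ′ dx = [Ψ²/2] between the walls = 0.
Normalization: ∫|Ψ|² dx = 15.640.
⟨p⟩ = 0.0000 and ⟨p²⟩ = 15.133.
(Δp)² = 15.133 − (0.0000)² = 15.133.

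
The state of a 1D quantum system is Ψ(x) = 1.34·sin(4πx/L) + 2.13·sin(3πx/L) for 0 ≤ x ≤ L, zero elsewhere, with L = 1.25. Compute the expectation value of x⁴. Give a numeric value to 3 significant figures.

⟨x⁴⟩ = ∫ x⁴·|Ψ|² dx / ∫|Ψ|² dx (integrals over the domain).
On 0 ≤ x ≤ L (j ≠ l): ∫sin²(jπx/L) dx = L/2, ∫sin(jπx/L)·sin(lπx/L) dx = 0; diagonal moments ∫x·sin²(jπx/L) dx = L²/4, ∫x²·sin²(jπx/L) dx = L³·(1/6 − 1/(4j²π²)); cross terms ∫x·sin(jπx/L)·sin(lπx/L) dx = 0 for j + l even and −4jlL²/(π²(j² − l²)²) for j + l odd, ∫x²·sin(jπx/L)·sin(lπx/L) dx = (−1)^(j+l)·4jlL³/(π²(j² − l²)²); higher powers the same way via product-to-sum and parts.
State is unnormalized: ∫|Ψ|² dx = 3.9578, and ∫Ψ*·x⁴·Ψ dx = 0.52579, so ⟨x⁴⟩ = 0.52579 / 3.9578.
⟨x⁴⟩ = 0.13285.

0.133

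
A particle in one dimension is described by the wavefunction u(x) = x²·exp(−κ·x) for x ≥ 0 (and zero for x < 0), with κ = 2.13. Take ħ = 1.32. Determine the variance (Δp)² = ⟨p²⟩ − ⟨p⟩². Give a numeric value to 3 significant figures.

2.64

Compute ⟨p⟩ and ⟨p²⟩ separately; (Δp)² = ⟨p²⟩ − ⟨p⟩².
Differentiate x²·exp(−κ·x) with the product rule; every integrand then reduces to terms xʲ·e^(−2κx) on [0, ∞), with ∫₀^∞ xʲ·e^(−2κx) dx = j!/(2κ)^(j+1).
Normalization: ∫|u|² dx = 0.017107.
⟨p⟩ = 0.0000 and ⟨p²⟩ = 2.6350.
(Δp)² = 2.6350 − (0.0000)² = 2.6350.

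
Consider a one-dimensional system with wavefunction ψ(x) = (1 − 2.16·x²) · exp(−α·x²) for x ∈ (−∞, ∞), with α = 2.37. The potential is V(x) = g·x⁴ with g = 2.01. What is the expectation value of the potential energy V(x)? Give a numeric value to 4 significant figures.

⟨V⟩ = ∫ V(x)·|ψ|² dx / ∫|ψ|² dx.
Expand each integrand as polynomial × e^(−2αx²) and use ∫x^(2j)·e^(−2αx²) dx = (2j−1)!!/(4α)^j · √(π/(2α)), odd powers → 0; here √(π/(2α)) = 0.81412.
State is unnormalized: ∫|ψ|² dx = 0.56992, and ∫ψ*·V(x)·ψ dx = 0.029417, so ⟨V⟩ = 0.029417 / 0.56992.
⟨V⟩ = 0.051616.

0.05162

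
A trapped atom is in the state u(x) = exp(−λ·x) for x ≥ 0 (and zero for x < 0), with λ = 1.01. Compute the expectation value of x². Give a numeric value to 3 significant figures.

⟨x²⟩ = ∫ x²·|u|² dx / ∫|u|² dx (integrals over the domain).
Every integrand reduces to terms xʲ·e^(−2λx) on [0, ∞); use ∫₀^∞ xʲ·e^(−2λx) dx = j!/(2λ)^(j+1).
State is unnormalized: ∫|u|² dx = 0.49505, and ∫u*·x²·u dx = 0.24265, so ⟨x²⟩ = 0.24265 / 0.49505.
⟨x²⟩ = 0.49015.

0.490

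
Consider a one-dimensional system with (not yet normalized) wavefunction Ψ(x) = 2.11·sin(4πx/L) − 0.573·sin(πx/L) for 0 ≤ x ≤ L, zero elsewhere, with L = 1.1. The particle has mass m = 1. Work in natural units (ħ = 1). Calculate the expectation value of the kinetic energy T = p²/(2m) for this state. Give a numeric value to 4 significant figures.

61.05

T = −(ħ²/2m) d²/dx², so ⟨T⟩ = −(ħ²/2m) ∫ Ψ*·Ψ'' dx / ∫|Ψ|² dx; with m = 1.
d²/dx² sin(jπx/L) = −(jπ/L)²·sin(jπx/L); on 0 ≤ x ≤ L, ∫sin²(jπx/L) dx = L/2 and ∫sin(jπx/L)·sin(lπx/L) dx = 0 for j ≠ l, so only diagonal terms survive in ∫|Ψ|² and ∫Ψ·Ψ″; ∫Ψ·Ψ′ dx = [Ψ²/2] between the walls = 0.
State is unnormalized: ∫|Ψ|² dx = 2.6292, and ∫Ψ*·(−ħ²/2m · Ψ'') dx = 160.52, so ⟨T⟩ = 160.52 / 2.6292.
⟨T⟩ = 61.052.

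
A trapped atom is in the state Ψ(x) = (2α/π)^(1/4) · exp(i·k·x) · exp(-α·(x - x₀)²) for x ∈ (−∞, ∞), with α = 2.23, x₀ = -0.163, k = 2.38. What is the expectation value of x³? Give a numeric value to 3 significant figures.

⟨x³⟩ = ∫ x³·|Ψ|² dx (integrals over the domain).
Gaussian moments (u = x − x₀): ∫u^(2j)·e^(−2αu²) du = (2j−1)!!/(4α)^j · √(π/(2α)), odd powers integrate to 0; here √(π/(2α)) = 0.83928.
⟨x³⟩ = -0.059151.

-0.0592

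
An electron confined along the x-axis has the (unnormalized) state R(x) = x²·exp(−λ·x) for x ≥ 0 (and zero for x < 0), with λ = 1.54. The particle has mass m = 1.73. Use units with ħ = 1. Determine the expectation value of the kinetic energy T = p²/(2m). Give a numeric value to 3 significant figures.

0.228

T = −(ħ²/2m) d²/dx², so ⟨T⟩ = −(ħ²/2m) ∫ R*·R'' dx / ∫|R|² dx; with m = 1.73.
Differentiate x²·exp(−λ·x) with the product rule; every integrand then reduces to terms xʲ·e^(−2λx) on [0, ∞), with ∫₀^∞ xʲ·e^(−2λx) dx = j!/(2λ)^(j+1).
State is unnormalized: ∫|R|² dx = 0.086588, and ∫R*·(−ħ²/2m · R'') dx = 0.019783, so ⟨T⟩ = 0.019783 / 0.086588.
⟨T⟩ = 0.22848.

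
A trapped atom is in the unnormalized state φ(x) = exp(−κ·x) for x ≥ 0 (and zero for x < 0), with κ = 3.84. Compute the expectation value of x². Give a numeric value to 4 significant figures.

⟨x²⟩ = ∫ x²·|φ|² dx / ∫|φ|² dx (integrals over the domain).
Every integrand reduces to terms xʲ·e^(−2κx) on [0, ∞); use ∫₀^∞ xʲ·e^(−2κx) dx = j!/(2κ)^(j+1).
State is unnormalized: ∫|φ|² dx = 0.13021, and ∫φ*·x²·φ dx = 0.0044152, so ⟨x²⟩ = 0.0044152 / 0.13021.
⟨x²⟩ = 0.033908.

0.03391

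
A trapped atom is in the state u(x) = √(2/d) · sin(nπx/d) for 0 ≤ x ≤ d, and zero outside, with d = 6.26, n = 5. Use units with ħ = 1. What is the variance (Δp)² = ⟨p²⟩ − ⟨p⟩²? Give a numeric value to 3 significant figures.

Compute ⟨p⟩ and ⟨p²⟩ separately; (Δp)² = ⟨p²⟩ − ⟨p⟩².
d/dx sin(nπx/d) = (nπ/d)·cos(nπx/d) and d²/dx² sin(nπx/d) = −(nπ/d)²·sin(nπx/d); on 0 ≤ x ≤ d, ∫sin²(nπx/d) dx = d/2 and ∫sin(nπx/d)·cos(nπx/d) dx = 0.
⟨p⟩ = 0.0000 and ⟨p²⟩ = 6.2964.
(Δp)² = 6.2964 − (0.0000)² = 6.2964.

6.30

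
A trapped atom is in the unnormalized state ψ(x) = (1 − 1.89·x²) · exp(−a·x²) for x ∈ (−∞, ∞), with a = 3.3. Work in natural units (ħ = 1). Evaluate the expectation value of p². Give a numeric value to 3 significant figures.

p² ψ = −ħ² d²ψ/dx²; ⟨p²⟩ = −ħ² ∫ ψ*·ψ'' dx / ∫|ψ|² dx.
Expand each integrand as polynomial × e^(−2ax²) and use ∫x^(2j)·e^(−2ax²) dx = (2j−1)!!/(4a)^j · √(π/(2a)), odd powers → 0; here √(π/(2a)) = 0.68993. Differentiate with the product rule, d/dx e^(−ax²) = −2ax·e^(−ax²).
State is unnormalized: ∫|ψ|² dx = 0.53479, and ∫ψ*·(−ħ² ψ'') dx = 3.2555, so ⟨p²⟩ = 3.2555 / 0.53479.
⟨p²⟩ = 6.0874.

6.09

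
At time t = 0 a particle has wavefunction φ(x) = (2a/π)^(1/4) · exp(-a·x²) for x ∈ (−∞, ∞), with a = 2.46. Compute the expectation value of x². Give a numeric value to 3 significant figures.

0.102

⟨x²⟩ = ∫ x²·|φ|² dx (integrals over the domain).
Gaussian moments: ∫x^(2j)·e^(−2ax²) dx = (2j−1)!!/(4a)^j · √(π/(2a)), odd powers integrate to 0; here √(π/(2a)) = 0.79908.
⟨x²⟩ = 0.10163.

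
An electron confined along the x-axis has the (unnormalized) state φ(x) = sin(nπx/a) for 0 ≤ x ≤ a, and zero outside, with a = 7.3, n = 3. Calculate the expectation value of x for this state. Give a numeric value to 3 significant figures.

⟨x⟩ = ∫ x·|φ|² dx / ∫|φ|² dx (integrals over the domain).
With sin²θ = (1 − cos2θ)/2 on 0 ≤ x ≤ a: ∫sin²(nπx/a) dx = a/2, ∫x·sin²(nπx/a) dx = a²/4, ∫x²·sin²(nπx/a) dx = a³·(1/6 − 1/(4n²π²)); higher powers xᵏ the same way, integrating xᵏ·cos(2nπx/a) by parts.
State is unnormalized: ∫|φ|² dx = 3.6500, and ∫φ*·x·φ dx = 13.323, so ⟨x⟩ = 13.323 / 3.6500.
⟨x⟩ = 3.6500.

3.65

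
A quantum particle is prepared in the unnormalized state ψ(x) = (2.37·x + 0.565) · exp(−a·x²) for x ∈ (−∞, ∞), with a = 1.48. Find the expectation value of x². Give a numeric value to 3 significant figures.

0.422

⟨x²⟩ = ∫ x²·|ψ|² dx / ∫|ψ|² dx (integrals over the domain).
Expand each integrand as polynomial × e^(−2ax²) and use ∫x^(2j)·e^(−2ax²) dx = (2j−1)!!/(4a)^j · √(π/(2a)), odd powers → 0; here √(π/(2a)) = 1.0302.
State is unnormalized: ∫|ψ|² dx = 1.3063, and ∫ψ*·x²·ψ dx = 0.55089, so ⟨x²⟩ = 0.55089 / 1.3063.
⟨x²⟩ = 0.42171.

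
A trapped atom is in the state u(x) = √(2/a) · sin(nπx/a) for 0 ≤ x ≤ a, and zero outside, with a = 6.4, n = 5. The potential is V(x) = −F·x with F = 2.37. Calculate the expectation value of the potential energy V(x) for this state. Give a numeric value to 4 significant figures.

⟨V⟩ = ∫ V(x)·|u|² dx.
With sin²θ = (1 − cos2θ)/2 on 0 ≤ x ≤ a: ∫sin²(nπx/a) dx = a/2, ∫x·sin²(nπx/a) dx = a²/4, ∫x²·sin²(nπx/a) dx = a³·(1/6 − 1/(4n²π²)); higher powers xᵏ the same way, integrating xᵏ·cos(2nπx/a) by parts.
⟨V⟩ = -7.5840.

-7.584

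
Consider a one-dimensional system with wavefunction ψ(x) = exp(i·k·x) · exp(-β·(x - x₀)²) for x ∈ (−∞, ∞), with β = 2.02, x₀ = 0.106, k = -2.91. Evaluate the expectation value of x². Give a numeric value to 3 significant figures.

0.135

⟨x²⟩ = ∫ x²·|ψ|² dx / ∫|ψ|² dx (integrals over the domain).
Gaussian moments (u = x − x₀): ∫u^(2j)·e^(−2βu²) du = (2j−1)!!/(4β)^j · √(π/(2β)), odd powers integrate to 0; here √(π/(2β)) = 0.88183.
State is unnormalized: ∫|ψ|² dx = 0.88183, and ∫ψ*·x²·ψ dx = 0.11905, so ⟨x²⟩ = 0.11905 / 0.88183.
⟨x²⟩ = 0.13500.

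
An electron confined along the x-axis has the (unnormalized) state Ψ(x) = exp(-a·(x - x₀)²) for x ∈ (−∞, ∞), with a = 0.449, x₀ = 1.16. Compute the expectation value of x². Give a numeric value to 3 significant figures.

1.90

⟨x²⟩ = ∫ x²·|Ψ|² dx / ∫|Ψ|² dx (integrals over the domain).
Gaussian moments (u = x − x₀): ∫u^(2j)·e^(−2au²) du = (2j−1)!!/(4a)^j · √(π/(2a)), odd powers integrate to 0; here √(π/(2a)) = 1.8704.
State is unnormalized: ∫|Ψ|² dx = 1.8704, and ∫Ψ*·x²·Ψ dx = 3.5583, so ⟨x²⟩ = 3.5583 / 1.8704.
⟨x²⟩ = 1.9024.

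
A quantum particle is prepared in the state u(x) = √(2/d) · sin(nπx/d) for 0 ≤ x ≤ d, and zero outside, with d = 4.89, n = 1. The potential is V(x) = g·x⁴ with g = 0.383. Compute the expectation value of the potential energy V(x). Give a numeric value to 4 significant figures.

24.98

⟨V⟩ = ∫ V(x)·|u|² dx.
With sin²θ = (1 − cos2θ)/2 on 0 ≤ x ≤ d: ∫sin²(nπx/d) dx = d/2, ∫x·sin²(nπx/d) dx = d²/4, ∫x²·sin²(nπx/d) dx = d³·(1/6 − 1/(4n²π²)); higher powers xᵏ the same way, integrating xᵏ·cos(2nπx/d) by parts.
⟨V⟩ = 24.982.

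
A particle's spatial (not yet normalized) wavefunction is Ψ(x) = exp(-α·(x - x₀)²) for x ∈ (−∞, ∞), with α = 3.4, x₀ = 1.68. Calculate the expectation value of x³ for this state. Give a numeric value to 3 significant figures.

⟨x³⟩ = ∫ x³·|Ψ|² dx / ∫|Ψ|² dx (integrals over the domain).
Gaussian moments (u = x − x₀): ∫u^(2j)·e^(−2αu²) du = (2j−1)!!/(4α)^j · √(π/(2α)), odd powers integrate to 0; here √(π/(2α)) = 0.67971.
State is unnormalized: ∫|Ψ|² dx = 0.67971, and ∫Ψ*·x³·Ψ dx = 3.4748, so ⟨x³⟩ = 3.4748 / 0.67971.
⟨x³⟩ = 5.1122.

5.11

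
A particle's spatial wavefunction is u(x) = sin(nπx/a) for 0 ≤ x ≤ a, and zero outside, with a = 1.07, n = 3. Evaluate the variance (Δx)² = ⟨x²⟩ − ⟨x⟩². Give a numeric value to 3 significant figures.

Compute ⟨x⟩ and ⟨x²⟩ separately, then (Δx)² = ⟨x²⟩ − ⟨x⟩².
With sin²θ = (1 − cos2θ)/2 on 0 ≤ x ≤ a: ∫sin²(nπx/a) dx = a/2, ∫x·sin²(nπx/a) dx = a²/4, ∫x²·sin²(nπx/a) dx = a³·(1/6 − 1/(4n²π²)); higher powers xᵏ the same way, integrating xᵏ·cos(2nπx/a) by parts.
Normalization: ∫|u|² dx = 0.53500.
⟨x⟩ = 0.53500 and ⟨x²⟩ = 0.37519.
(Δx)² = 0.37519 − (0.53500)² = 0.088964.

0.0890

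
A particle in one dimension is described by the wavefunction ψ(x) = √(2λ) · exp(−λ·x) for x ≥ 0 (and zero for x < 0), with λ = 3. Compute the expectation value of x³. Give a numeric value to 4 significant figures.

0.02778

⟨x³⟩ = ∫ x³·|ψ|² dx (integrals over the domain).
Every integrand reduces to terms xʲ·e^(−2λx) on [0, ∞); use ∫₀^∞ xʲ·e^(−2λx) dx = j!/(2λ)^(j+1).
⟨x³⟩ = 0.027778.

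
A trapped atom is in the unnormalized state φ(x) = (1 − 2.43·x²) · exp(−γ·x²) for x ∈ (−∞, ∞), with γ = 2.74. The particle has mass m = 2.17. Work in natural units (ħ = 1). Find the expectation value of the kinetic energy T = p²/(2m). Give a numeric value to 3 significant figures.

T = −(ħ²/2m) d²/dx², so ⟨T⟩ = −(ħ²/2m) ∫ φ*·φ'' dx / ∫|φ|² dx; with m = 2.17.
Expand each integrand as polynomial × e^(−2γx²) and use ∫x^(2j)·e^(−2γx²) dx = (2j−1)!!/(4γ)^j · √(π/(2γ)), odd powers → 0; here √(π/(2γ)) = 0.75715. Differentiate with the product rule, d/dx e^(−γx²) = −2γx·e^(−γx²).
State is unnormalized: ∫|φ|² dx = 0.53307, and ∫φ*·(−ħ²/2m · φ'') dx = 0.85448, so ⟨T⟩ = 0.85448 / 0.53307.
⟨T⟩ = 1.6029.

1.60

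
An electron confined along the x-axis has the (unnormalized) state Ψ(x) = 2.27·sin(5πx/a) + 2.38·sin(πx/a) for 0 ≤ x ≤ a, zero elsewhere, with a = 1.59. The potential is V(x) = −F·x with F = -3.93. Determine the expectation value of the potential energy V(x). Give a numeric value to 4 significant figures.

⟨V⟩ = ∫ V(x)·|Ψ|² dx / ∫|Ψ|² dx.
On 0 ≤ x ≤ a (j ≠ l): ∫sin²(jπx/a) dx = a/2, ∫sin(jπx/a)·sin(lπx/a) dx = 0; diagonal moments ∫x·sin²(jπx/a) dx = a²/4, ∫x²·sin²(jπx/a) dx = a³·(1/6 − 1/(4j²π²)); cross terms ∫x·sin(jπx/a)·sin(lπx/a) dx = 0 for j + l even and −4jla²/(π²(j² − l²)²) for j + l odd, ∫x²·sin(jπx/a)·sin(lπx/a) dx = (−1)^(j+l)·4jla³/(π²(j² − l²)²); higher powers the same way via product-to-sum and parts.
State is unnormalized: ∫|Ψ|² dx = 8.5998, and ∫Ψ*·V(x)·Ψ dx = 26.869, so ⟨V⟩ = 26.869 / 8.5998.
⟨V⟩ = 3.1244.

3.124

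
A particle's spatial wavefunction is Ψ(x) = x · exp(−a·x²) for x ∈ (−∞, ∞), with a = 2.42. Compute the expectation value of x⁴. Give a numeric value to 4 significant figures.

⟨x⁴⟩ = ∫ x⁴·|Ψ|² dx / ∫|Ψ|² dx (integrals over the domain).
Expand each integrand as polynomial × e^(−2ax²) and use ∫x^(2j)·e^(−2ax²) dx = (2j−1)!!/(4a)^j · √(π/(2a)), odd powers → 0; here √(π/(2a)) = 0.80566.
State is unnormalized: ∫|Ψ|² dx = 0.083229, and ∫Ψ*·x⁴·Ψ dx = 0.013323, so ⟨x⁴⟩ = 0.013323 / 0.083229.
⟨x⁴⟩ = 0.16008.

0.1601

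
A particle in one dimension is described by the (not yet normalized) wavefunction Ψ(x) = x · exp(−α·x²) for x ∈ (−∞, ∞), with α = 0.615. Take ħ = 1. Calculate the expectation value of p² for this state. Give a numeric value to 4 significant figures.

1.845

p² Ψ = −ħ² d²Ψ/dx²; ⟨p²⟩ = −ħ² ∫ Ψ*·Ψ'' dx / ∫|Ψ|² dx.
Expand each integrand as polynomial × e^(−2αx²) and use ∫x^(2j)·e^(−2αx²) dx = (2j−1)!!/(4α)^j · √(π/(2α)), odd powers → 0; here √(π/(2α)) = 1.5982. Differentiate with the product rule, d/dx e^(−αx²) = −2αx·e^(−αx²).
State is unnormalized: ∫|Ψ|² dx = 0.64966, and ∫Ψ*·(−ħ² Ψ'') dx = 1.1986, so ⟨p²⟩ = 1.1986 / 0.64966.
⟨p²⟩ = 1.8450.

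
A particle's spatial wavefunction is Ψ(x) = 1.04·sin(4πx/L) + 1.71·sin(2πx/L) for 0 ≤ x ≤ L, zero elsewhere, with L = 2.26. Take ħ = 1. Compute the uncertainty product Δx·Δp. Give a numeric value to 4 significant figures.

2.844

Δx = √(⟨x²⟩−⟨x⟩²), Δp = √(⟨p²⟩−⟨p⟩²).
On 0 ≤ x ≤ L (j ≠ l): ∫sin²(jπx/L) dx = L/2, ∫sin(jπx/L)·sin(lπx/L) dx = 0; diagonal moments ∫x·sin²(jπx/L) dx = L²/4, ∫x²·sin²(jπx/L) dx = L³·(1/6 − 1/(4j²π²)); cross terms ∫x·sin(jπx/L)·sin(lπx/L) dx = 0 for j + l even and −4jlL²/(π²(j² − l²)²) for j + l odd, ∫x²·sin(jπx/L)·sin(lπx/L) dx = (−1)^(j+l)·4jlL³/(π²(j² − l²)²); higher powers the same way via product-to-sum and parts. d²/dx² sin(jπx/L) = −(jπ/L)²·sin(jπx/L); on 0 ≤ x ≤ L, ∫sin²(jπx/L) dx = L/2 and ∫sin(jπx/L)·sin(lπx/L) dx = 0 for j ≠ l, so only diagonal terms survive in ∫|Ψ|² and ∫Ψ·Ψ″; ∫Ψ·Ψ′ dx = [Ψ²/2] between the walls = 0.
Normalization: ∫|Ψ|² dx = 4.5264.
⟨x⟩ = 1.1300, ⟨x²⟩ = 1.8552 ⇒ Δx = 0.76044.
⟨p⟩ = 0.0000, ⟨p²⟩ = 13.990 ⇒ Δp = 3.7404.
Δx·Δp = 2.8443.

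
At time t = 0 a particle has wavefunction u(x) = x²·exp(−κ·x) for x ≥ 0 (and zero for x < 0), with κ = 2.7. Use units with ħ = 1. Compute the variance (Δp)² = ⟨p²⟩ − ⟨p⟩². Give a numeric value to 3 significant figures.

2.43

Compute ⟨p⟩ and ⟨p²⟩ separately; (Δp)² = ⟨p²⟩ − ⟨p⟩².
Differentiate x²·exp(−κ·x) with the product rule; every integrand then reduces to terms xʲ·e^(−2κx) on [0, ∞), with ∫₀^∞ xʲ·e^(−2κx) dx = j!/(2κ)^(j+1).
Normalization: ∫|u|² dx = 0.0052269.
⟨p⟩ = 0.0000 and ⟨p²⟩ = 2.4300.
(Δp)² = 2.4300 − (0.0000)² = 2.4300.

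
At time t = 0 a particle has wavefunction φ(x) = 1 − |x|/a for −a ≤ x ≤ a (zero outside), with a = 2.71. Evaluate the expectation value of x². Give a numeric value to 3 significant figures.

0.734

⟨x²⟩ = ∫ x²·|φ|² dx / ∫|φ|² dx (integrals over the domain).
φ is even, so ∫ over [−a, a] = 2∫₀ᵃ with φ = 1 − x/a there: ∫₀ᵃ (1 − x/a)² dx = a/3, ∫₀ᵃ x²(1 − x/a)² dx = a³/30, ∫₀ᵃ x⁴(1 − x/a)² dx = a⁵/105.
State is unnormalized: ∫|φ|² dx = 1.8067, and ∫φ*·x²·φ dx = 1.3268, so ⟨x²⟩ = 1.3268 / 1.8067.
⟨x²⟩ = 0.73441.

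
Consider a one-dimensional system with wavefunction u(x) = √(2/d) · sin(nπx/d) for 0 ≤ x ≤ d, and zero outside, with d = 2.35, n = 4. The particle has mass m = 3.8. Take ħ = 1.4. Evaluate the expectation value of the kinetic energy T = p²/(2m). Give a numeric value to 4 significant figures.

T = −(ħ²/2m) d²/dx², so ⟨T⟩ = −(ħ²/2m) ∫ u*·u'' dx; with m = 3.8.
d/dx sin(nπx/d) = (nπ/d)·cos(nπx/d) and d²/dx² sin(nπx/d) = −(nπ/d)²·sin(nπx/d); on 0 ≤ x ≤ d, ∫sin²(nπx/d) dx = d/2 and ∫sin(nπx/d)·cos(nπx/d) dx = 0.
⟨T⟩ = 7.3744.

7.374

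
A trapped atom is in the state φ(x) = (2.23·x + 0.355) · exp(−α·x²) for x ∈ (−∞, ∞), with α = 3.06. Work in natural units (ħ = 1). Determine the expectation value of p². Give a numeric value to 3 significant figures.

7.73

p² φ = −ħ² d²φ/dx²; ⟨p²⟩ = −ħ² ∫ φ*·φ'' dx / ∫|φ|² dx.
Expand each integrand as polynomial × e^(−2αx²) and use ∫x^(2j)·e^(−2αx²) dx = (2j−1)!!/(4α)^j · √(π/(2α)), odd powers → 0; here √(π/(2α)) = 0.71647. Differentiate with the product rule, d/dx e^(−αx²) = −2αx·e^(−αx²).
State is unnormalized: ∫|φ|² dx = 0.38138, and ∫φ*·(−ħ² φ'') dx = 2.9485, so ⟨p²⟩ = 2.9485 / 0.38138.
⟨p²⟩ = 7.7311.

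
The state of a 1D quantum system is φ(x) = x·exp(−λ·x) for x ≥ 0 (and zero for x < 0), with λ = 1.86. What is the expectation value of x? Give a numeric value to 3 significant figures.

0.806

⟨x⟩ = ∫ x·|φ|² dx / ∫|φ|² dx (integrals over the domain).
Every integrand reduces to terms xʲ·e^(−2λx) on [0, ∞); use ∫₀^∞ xʲ·e^(−2λx) dx = j!/(2λ)^(j+1).
State is unnormalized: ∫|φ|² dx = 0.038851, and ∫φ*·x·φ dx = 0.031331, so ⟨x⟩ = 0.031331 / 0.038851.
⟨x⟩ = 0.80645.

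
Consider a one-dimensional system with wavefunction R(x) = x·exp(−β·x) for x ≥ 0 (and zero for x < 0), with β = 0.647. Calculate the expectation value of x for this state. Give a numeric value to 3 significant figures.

⟨x⟩ = ∫ x·|R|² dx / ∫|R|² dx (integrals over the domain).
Every integrand reduces to terms xʲ·e^(−2βx) on [0, ∞); use ∫₀^∞ xʲ·e^(−2βx) dx = j!/(2β)^(j+1).
State is unnormalized: ∫|R|² dx = 0.92305, and ∫R*·x·R dx = 2.1400, so ⟨x⟩ = 2.1400 / 0.92305.
⟨x⟩ = 2.3184.

2.32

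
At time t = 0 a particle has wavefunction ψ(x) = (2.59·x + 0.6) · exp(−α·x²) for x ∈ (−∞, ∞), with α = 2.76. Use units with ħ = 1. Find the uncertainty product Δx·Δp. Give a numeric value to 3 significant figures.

Δx = √(⟨x²⟩−⟨x⟩²), Δp = √(⟨p²⟩−⟨p⟩²).
Expand each integrand as polynomial × e^(−2αx²) and use ∫x^(2j)·e^(−2αx²) dx = (2j−1)!!/(4α)^j · √(π/(2α)), odd powers → 0; here √(π/(2α)) = 0.75441. Differentiate with the product rule, d/dx e^(−αx²) = −2αx·e^(−αx²).
Normalization: ∫|ψ|² dx = 0.72998.
⟨x⟩ = 0.29094, ⟨x²⟩ = 0.20434 ⇒ Δx = 0.34596.
⟨p⟩ = 0.0000, ⟨p²⟩ = 6.2263 ⇒ Δp = 2.4953.
Δx·Δp = 0.86327.

0.863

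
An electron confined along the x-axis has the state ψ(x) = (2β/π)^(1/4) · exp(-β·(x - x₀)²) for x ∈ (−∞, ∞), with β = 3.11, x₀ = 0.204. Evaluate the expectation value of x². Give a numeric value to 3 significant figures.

0.122

⟨x²⟩ = ∫ x²·|ψ|² dx (integrals over the domain).
Gaussian moments (u = x − x₀): ∫u^(2j)·e^(−2βu²) du = (2j−1)!!/(4β)^j · √(π/(2β)), odd powers integrate to 0; here √(π/(2β)) = 0.71069.
⟨x²⟩ = 0.12200.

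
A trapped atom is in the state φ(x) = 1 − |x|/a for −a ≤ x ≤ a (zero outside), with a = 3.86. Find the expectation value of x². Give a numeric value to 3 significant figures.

1.49

⟨x²⟩ = ∫ x²·|φ|² dx / ∫|φ|² dx (integrals over the domain).
φ is even, so ∫ over [−a, a] = 2∫₀ᵃ with φ = 1 − x/a there: ∫₀ᵃ (1 − x/a)² dx = a/3, ∫₀ᵃ x²(1 − x/a)² dx = a³/30, ∫₀ᵃ x⁴(1 − x/a)² dx = a⁵/105.
State is unnormalized: ∫|φ|² dx = 2.5733, and ∫φ*·x²·φ dx = 3.8342, so ⟨x²⟩ = 3.8342 / 2.5733.
⟨x²⟩ = 1.4900.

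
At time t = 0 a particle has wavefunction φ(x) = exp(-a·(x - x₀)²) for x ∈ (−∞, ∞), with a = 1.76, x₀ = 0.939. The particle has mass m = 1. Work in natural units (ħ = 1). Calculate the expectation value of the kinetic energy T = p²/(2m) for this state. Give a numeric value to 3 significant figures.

0.880

T = −(ħ²/2m) d²/dx², so ⟨T⟩ = −(ħ²/2m) ∫ φ*·φ'' dx / ∫|φ|² dx; with m = 1.
Gaussian moments (u = x − x₀): ∫u^(2j)·e^(−2au²) du = (2j−1)!!/(4a)^j · √(π/(2a)), odd powers integrate to 0; here √(π/(2a)) = 0.94472. Derivatives: d/dx e^(−au²) = −2au·e^(−au²), d²/dx² e^(−au²) = (4a²u² − 2a)·e^(−au²).
State is unnormalized: ∫|φ|² dx = 0.94472, and ∫φ*·(−ħ²/2m · φ'') dx = 0.83135, so ⟨T⟩ = 0.83135 / 0.94472.
⟨T⟩ = 0.88000.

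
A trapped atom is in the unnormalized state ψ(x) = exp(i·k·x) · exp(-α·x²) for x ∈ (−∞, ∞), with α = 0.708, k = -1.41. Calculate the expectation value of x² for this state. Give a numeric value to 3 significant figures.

⟨x²⟩ = ∫ x²·|ψ|² dx / ∫|ψ|² dx (integrals over the domain).
Gaussian moments: ∫x^(2j)·e^(−2αx²) dx = (2j−1)!!/(4α)^j · √(π/(2α)), odd powers integrate to 0; here √(π/(2α)) = 1.4895.
State is unnormalized: ∫|ψ|² dx = 1.4895, and ∫ψ*·x²·ψ dx = 0.52596, so ⟨x²⟩ = 0.52596 / 1.4895.
⟨x²⟩ = 0.35311.

0.353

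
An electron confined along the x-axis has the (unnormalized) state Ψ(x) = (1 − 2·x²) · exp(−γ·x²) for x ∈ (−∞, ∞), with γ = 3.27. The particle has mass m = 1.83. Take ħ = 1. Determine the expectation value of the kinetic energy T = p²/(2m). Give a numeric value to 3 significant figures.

T = −(ħ²/2m) d²/dx², so ⟨T⟩ = −(ħ²/2m) ∫ Ψ*·Ψ'' dx / ∫|Ψ|² dx; with m = 1.83.
Expand each integrand as polynomial × e^(−2γx²) and use ∫x^(2j)·e^(−2γx²) dx = (2j−1)!!/(4γ)^j · √(π/(2γ)), odd powers → 0; here √(π/(2γ)) = 0.69308. Differentiate with the product rule, d/dx e^(−γx²) = −2γx·e^(−γx²).
State is unnormalized: ∫|Ψ|² dx = 0.52974, and ∫Ψ*·(−ħ²/2m · Ψ'') dx = 0.90994, so ⟨T⟩ = 0.90994 / 0.52974.
⟨T⟩ = 1.7177.

1.72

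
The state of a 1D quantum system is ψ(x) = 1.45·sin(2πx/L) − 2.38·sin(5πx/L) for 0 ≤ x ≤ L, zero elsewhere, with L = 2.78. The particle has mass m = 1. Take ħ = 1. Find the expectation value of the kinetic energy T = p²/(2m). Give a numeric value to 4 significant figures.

12.33

T = −(ħ²/2m) d²/dx², so ⟨T⟩ = −(ħ²/2m) ∫ ψ*·ψ'' dx / ∫|ψ|² dx; with m = 1.
d²/dx² sin(jπx/L) = −(jπ/L)²·sin(jπx/L); on 0 ≤ x ≤ L, ∫sin²(jπx/L) dx = L/2 and ∫sin(jπx/L)·sin(lπx/L) dx = 0 for j ≠ l, so only diagonal terms survive in ∫|ψ|² and ∫ψ·ψ″; ∫ψ·ψ′ dx = [ψ²/2] between the walls = 0.
State is unnormalized: ∫|ψ|² dx = 10.796, and ∫ψ*·(−ħ²/2m · ψ'') dx = 133.15, so ⟨T⟩ = 133.15 / 10.796.
⟨T⟩ = 12.333.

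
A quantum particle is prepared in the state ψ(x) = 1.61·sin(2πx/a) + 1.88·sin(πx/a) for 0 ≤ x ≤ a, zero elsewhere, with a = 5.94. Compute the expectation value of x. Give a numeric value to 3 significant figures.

1.91

⟨x⟩ = ∫ x·|ψ|² dx / ∫|ψ|² dx (integrals over the domain).
On 0 ≤ x ≤ a (j ≠ l): ∫sin²(jπx/a) dx = a/2, ∫sin(jπx/a)·sin(lπx/a) dx = 0; diagonal moments ∫x·sin²(jπx/a) dx = a²/4, ∫x²·sin²(jπx/a) dx = a³·(1/6 − 1/(4j²π²)); cross terms ∫x·sin(jπx/a)·sin(lπx/a) dx = 0 for j + l even and −4jla²/(π²(j² − l²)²) for j + l odd, ∫x²·sin(jπx/a)·sin(lπx/a) dx = (−1)^(j+l)·4jla³/(π²(j² − l²)²); higher powers the same way via product-to-sum and parts.
State is unnormalized: ∫|ψ|² dx = 18.196, and ∫ψ*·x·ψ dx = 34.804, so ⟨x⟩ = 34.804 / 18.196.
⟨x⟩ = 1.9128.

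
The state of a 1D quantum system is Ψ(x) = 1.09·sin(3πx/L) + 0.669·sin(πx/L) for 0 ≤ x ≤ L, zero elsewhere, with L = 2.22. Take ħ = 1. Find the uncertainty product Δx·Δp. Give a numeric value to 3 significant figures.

Δx = √(⟨x²⟩−⟨x⟩²), Δp = √(⟨p²⟩−⟨p⟩²).
On 0 ≤ x ≤ L (j ≠ l): ∫sin²(jπx/L) dx = L/2, ∫sin(jπx/L)·sin(lπx/L) dx = 0; diagonal moments ∫x·sin²(jπx/L) dx = L²/4, ∫x²·sin²(jπx/L) dx = L³·(1/6 − 1/(4j²π²)); cross terms ∫x·sin(jπx/L)·sin(lπx/L) dx = 0 for j + l even and −4jlL²/(π²(j² − l²)²) for j + l odd, ∫x²·sin(jπx/L)·sin(lπx/L) dx = (−1)^(j+l)·4jlL³/(π²(j² − l²)²); higher powers the same way via product-to-sum and parts. d²/dx² sin(jπx/L) = −(jπ/L)²·sin(jπx/L); on 0 ≤ x ≤ L, ∫sin²(jπx/L) dx = L/2 and ∫sin(jπx/L)·sin(lπx/L) dx = 0 for j ≠ l, so only diagonal terms survive in ∫|Ψ|² and ∫Ψ·Ψ″; ∫Ψ·Ψ′ dx = [Ψ²/2] between the walls = 0.
Normalization: ∫|Ψ|² dx = 1.8156.
⟨x⟩ = 1.1100, ⟨x²⟩ = 1.7213 ⇒ Δx = 0.69943.
⟨p⟩ = 0.0000, ⟨p²⟩ = 13.640 ⇒ Δp = 3.6932.
Δx·Δp = 2.5831.

2.58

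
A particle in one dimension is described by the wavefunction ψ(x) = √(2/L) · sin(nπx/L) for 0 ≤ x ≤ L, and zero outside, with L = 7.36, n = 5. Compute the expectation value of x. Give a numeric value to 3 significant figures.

⟨x⟩ = ∫ x·|ψ|² dx (integrals over the domain).
With sin²θ = (1 − cos2θ)/2 on 0 ≤ x ≤ L: ∫sin²(nπx/L) dx = L/2, ∫x·sin²(nπx/L) dx = L²/4, ∫x²·sin²(nπx/L) dx = L³·(1/6 − 1/(4n²π²)); higher powers xᵏ the same way, integrating xᵏ·cos(2nπx/L) by parts.
⟨x⟩ = 3.6800.

3.68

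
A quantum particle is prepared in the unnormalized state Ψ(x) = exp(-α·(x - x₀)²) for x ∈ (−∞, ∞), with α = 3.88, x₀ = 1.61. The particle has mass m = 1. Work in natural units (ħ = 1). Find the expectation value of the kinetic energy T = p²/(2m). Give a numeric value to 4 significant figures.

T = −(ħ²/2m) d²/dx², so ⟨T⟩ = −(ħ²/2m) ∫ Ψ*·Ψ'' dx / ∫|Ψ|² dx; with m = 1.
Gaussian moments (u = x − x₀): ∫u^(2j)·e^(−2αu²) du = (2j−1)!!/(4α)^j · √(π/(2α)), odd powers integrate to 0; here √(π/(2α)) = 0.63627. Derivatives: d/dx e^(−αu²) = −2αu·e^(−αu²), d²/dx² e^(−αu²) = (4α²u² − 2α)·e^(−αu²).
State is unnormalized: ∫|Ψ|² dx = 0.63627, and ∫Ψ*·(−ħ²/2m · Ψ'') dx = 1.2344, so ⟨T⟩ = 1.2344 / 0.63627.
⟨T⟩ = 1.9400.

1.940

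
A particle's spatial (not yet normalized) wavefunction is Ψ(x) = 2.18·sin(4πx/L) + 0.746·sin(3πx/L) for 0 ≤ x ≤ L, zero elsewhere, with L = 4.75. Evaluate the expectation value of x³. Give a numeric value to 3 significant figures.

⟨x³⟩ = ∫ x³·|Ψ|² dx / ∫|Ψ|² dx (integrals over the domain).
On 0 ≤ x ≤ L (j ≠ l): ∫sin²(jπx/L) dx = L/2, ∫sin(jπx/L)·sin(lπx/L) dx = 0; diagonal moments ∫x·sin²(jπx/L) dx = L²/4, ∫x²·sin²(jπx/L) dx = L³·(1/6 − 1/(4j²π²)); cross terms ∫x·sin(jπx/L)·sin(lπx/L) dx = 0 for j + l even and −4jlL²/(π²(j² − l²)²) for j + l odd, ∫x²·sin(jπx/L)·sin(lπx/L) dx = (−1)^(j+l)·4jlL³/(π²(j² − l²)²); higher powers the same way via product-to-sum and parts.
State is unnormalized: ∫|Ψ|² dx = 12.609, and ∫Ψ*·x³·Ψ dx = 186.32, so ⟨x³⟩ = 186.32 / 12.609.
⟨x³⟩ = 14.777.

14.8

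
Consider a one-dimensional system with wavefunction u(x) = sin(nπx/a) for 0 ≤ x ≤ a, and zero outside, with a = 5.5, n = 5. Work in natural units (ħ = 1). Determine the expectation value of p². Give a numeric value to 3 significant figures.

p² u = −ħ² d²u/dx²; ⟨p²⟩ = −ħ² ∫ u*·u'' dx / ∫|u|² dx.
d/dx sin(nπx/a) = (nπ/a)·cos(nπx/a) and d²/dx² sin(nπx/a) = −(nπ/a)²·sin(nπx/a); on 0 ≤ x ≤ a, ∫sin²(nπx/a) dx = a/2 and ∫sin(nπx/a)·cos(nπx/a) dx = 0.
State is unnormalized: ∫|u|² dx = 2.7500, and ∫u*·(−ħ² u'') dx = 22.431, so ⟨p²⟩ = 22.431 / 2.7500.
⟨p²⟩ = 8.1567.

8.16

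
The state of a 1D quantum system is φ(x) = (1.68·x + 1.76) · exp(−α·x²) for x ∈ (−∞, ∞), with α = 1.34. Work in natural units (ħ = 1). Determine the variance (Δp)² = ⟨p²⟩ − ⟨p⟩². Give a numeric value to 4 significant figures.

Compute ⟨p⟩ and ⟨p²⟩ separately; (Δp)² = ⟨p²⟩ − ⟨p⟩².
Expand each integrand as polynomial × e^(−2αx²) and use ∫x^(2j)·e^(−2αx²) dx = (2j−1)!!/(4α)^j · √(π/(2α)), odd powers → 0; here √(π/(2α)) = 1.0827. Differentiate with the product rule, d/dx e^(−αx²) = −2αx·e^(−αx²).
Normalization: ∫|φ|² dx = 3.9239.
⟨p⟩ = 0.0000 and ⟨p²⟩ = 1.7294.
(Δp)² = 1.7294 − (0.0000)² = 1.7294.

1.729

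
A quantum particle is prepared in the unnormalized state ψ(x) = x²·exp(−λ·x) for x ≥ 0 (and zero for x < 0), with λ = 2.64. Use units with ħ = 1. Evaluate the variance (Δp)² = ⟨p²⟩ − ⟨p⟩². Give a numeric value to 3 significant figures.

Compute ⟨p⟩ and ⟨p²⟩ separately; (Δp)² = ⟨p²⟩ − ⟨p⟩².
Differentiate x²·exp(−λ·x) with the product rule; every integrand then reduces to terms xʲ·e^(−2λx) on [0, ∞), with ∫₀^∞ xʲ·e^(−2λx) dx = j!/(2λ)^(j+1).
Normalization: ∫|ψ|² dx = 0.0058485.
⟨p⟩ = 0.0000 and ⟨p²⟩ = 2.3232.
(Δp)² = 2.3232 − (0.0000)² = 2.3232.

2.32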